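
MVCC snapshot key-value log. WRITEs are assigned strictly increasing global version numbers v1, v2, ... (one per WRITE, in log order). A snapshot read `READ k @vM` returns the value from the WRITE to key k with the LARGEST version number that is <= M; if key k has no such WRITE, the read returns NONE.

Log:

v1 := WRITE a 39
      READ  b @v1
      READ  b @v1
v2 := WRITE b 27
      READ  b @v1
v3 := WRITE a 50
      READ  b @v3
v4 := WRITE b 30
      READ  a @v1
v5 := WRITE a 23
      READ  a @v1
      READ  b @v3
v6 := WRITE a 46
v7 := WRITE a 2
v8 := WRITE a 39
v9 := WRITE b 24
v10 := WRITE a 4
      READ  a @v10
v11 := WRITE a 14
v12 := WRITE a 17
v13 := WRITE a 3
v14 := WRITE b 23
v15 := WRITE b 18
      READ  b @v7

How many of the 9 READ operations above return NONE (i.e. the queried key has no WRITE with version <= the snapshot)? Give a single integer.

Answer: 3

Derivation:
v1: WRITE a=39  (a history now [(1, 39)])
READ b @v1: history=[] -> no version <= 1 -> NONE
READ b @v1: history=[] -> no version <= 1 -> NONE
v2: WRITE b=27  (b history now [(2, 27)])
READ b @v1: history=[(2, 27)] -> no version <= 1 -> NONE
v3: WRITE a=50  (a history now [(1, 39), (3, 50)])
READ b @v3: history=[(2, 27)] -> pick v2 -> 27
v4: WRITE b=30  (b history now [(2, 27), (4, 30)])
READ a @v1: history=[(1, 39), (3, 50)] -> pick v1 -> 39
v5: WRITE a=23  (a history now [(1, 39), (3, 50), (5, 23)])
READ a @v1: history=[(1, 39), (3, 50), (5, 23)] -> pick v1 -> 39
READ b @v3: history=[(2, 27), (4, 30)] -> pick v2 -> 27
v6: WRITE a=46  (a history now [(1, 39), (3, 50), (5, 23), (6, 46)])
v7: WRITE a=2  (a history now [(1, 39), (3, 50), (5, 23), (6, 46), (7, 2)])
v8: WRITE a=39  (a history now [(1, 39), (3, 50), (5, 23), (6, 46), (7, 2), (8, 39)])
v9: WRITE b=24  (b history now [(2, 27), (4, 30), (9, 24)])
v10: WRITE a=4  (a history now [(1, 39), (3, 50), (5, 23), (6, 46), (7, 2), (8, 39), (10, 4)])
READ a @v10: history=[(1, 39), (3, 50), (5, 23), (6, 46), (7, 2), (8, 39), (10, 4)] -> pick v10 -> 4
v11: WRITE a=14  (a history now [(1, 39), (3, 50), (5, 23), (6, 46), (7, 2), (8, 39), (10, 4), (11, 14)])
v12: WRITE a=17  (a history now [(1, 39), (3, 50), (5, 23), (6, 46), (7, 2), (8, 39), (10, 4), (11, 14), (12, 17)])
v13: WRITE a=3  (a history now [(1, 39), (3, 50), (5, 23), (6, 46), (7, 2), (8, 39), (10, 4), (11, 14), (12, 17), (13, 3)])
v14: WRITE b=23  (b history now [(2, 27), (4, 30), (9, 24), (14, 23)])
v15: WRITE b=18  (b history now [(2, 27), (4, 30), (9, 24), (14, 23), (15, 18)])
READ b @v7: history=[(2, 27), (4, 30), (9, 24), (14, 23), (15, 18)] -> pick v4 -> 30
Read results in order: ['NONE', 'NONE', 'NONE', '27', '39', '39', '27', '4', '30']
NONE count = 3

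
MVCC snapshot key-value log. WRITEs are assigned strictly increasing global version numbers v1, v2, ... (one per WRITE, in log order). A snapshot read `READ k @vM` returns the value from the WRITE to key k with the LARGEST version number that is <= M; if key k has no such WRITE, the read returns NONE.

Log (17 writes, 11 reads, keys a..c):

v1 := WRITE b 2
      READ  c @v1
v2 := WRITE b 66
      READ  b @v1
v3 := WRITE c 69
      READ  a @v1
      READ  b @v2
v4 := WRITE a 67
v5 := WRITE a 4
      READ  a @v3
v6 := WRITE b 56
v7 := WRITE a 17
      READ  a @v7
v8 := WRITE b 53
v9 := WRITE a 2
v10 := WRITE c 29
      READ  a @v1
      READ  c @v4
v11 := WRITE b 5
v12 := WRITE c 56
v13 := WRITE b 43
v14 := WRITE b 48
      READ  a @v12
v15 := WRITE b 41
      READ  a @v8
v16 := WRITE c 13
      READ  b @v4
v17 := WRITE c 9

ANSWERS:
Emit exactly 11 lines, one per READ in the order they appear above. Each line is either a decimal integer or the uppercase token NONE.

v1: WRITE b=2  (b history now [(1, 2)])
READ c @v1: history=[] -> no version <= 1 -> NONE
v2: WRITE b=66  (b history now [(1, 2), (2, 66)])
READ b @v1: history=[(1, 2), (2, 66)] -> pick v1 -> 2
v3: WRITE c=69  (c history now [(3, 69)])
READ a @v1: history=[] -> no version <= 1 -> NONE
READ b @v2: history=[(1, 2), (2, 66)] -> pick v2 -> 66
v4: WRITE a=67  (a history now [(4, 67)])
v5: WRITE a=4  (a history now [(4, 67), (5, 4)])
READ a @v3: history=[(4, 67), (5, 4)] -> no version <= 3 -> NONE
v6: WRITE b=56  (b history now [(1, 2), (2, 66), (6, 56)])
v7: WRITE a=17  (a history now [(4, 67), (5, 4), (7, 17)])
READ a @v7: history=[(4, 67), (5, 4), (7, 17)] -> pick v7 -> 17
v8: WRITE b=53  (b history now [(1, 2), (2, 66), (6, 56), (8, 53)])
v9: WRITE a=2  (a history now [(4, 67), (5, 4), (7, 17), (9, 2)])
v10: WRITE c=29  (c history now [(3, 69), (10, 29)])
READ a @v1: history=[(4, 67), (5, 4), (7, 17), (9, 2)] -> no version <= 1 -> NONE
READ c @v4: history=[(3, 69), (10, 29)] -> pick v3 -> 69
v11: WRITE b=5  (b history now [(1, 2), (2, 66), (6, 56), (8, 53), (11, 5)])
v12: WRITE c=56  (c history now [(3, 69), (10, 29), (12, 56)])
v13: WRITE b=43  (b history now [(1, 2), (2, 66), (6, 56), (8, 53), (11, 5), (13, 43)])
v14: WRITE b=48  (b history now [(1, 2), (2, 66), (6, 56), (8, 53), (11, 5), (13, 43), (14, 48)])
READ a @v12: history=[(4, 67), (5, 4), (7, 17), (9, 2)] -> pick v9 -> 2
v15: WRITE b=41  (b history now [(1, 2), (2, 66), (6, 56), (8, 53), (11, 5), (13, 43), (14, 48), (15, 41)])
READ a @v8: history=[(4, 67), (5, 4), (7, 17), (9, 2)] -> pick v7 -> 17
v16: WRITE c=13  (c history now [(3, 69), (10, 29), (12, 56), (16, 13)])
READ b @v4: history=[(1, 2), (2, 66), (6, 56), (8, 53), (11, 5), (13, 43), (14, 48), (15, 41)] -> pick v2 -> 66
v17: WRITE c=9  (c history now [(3, 69), (10, 29), (12, 56), (16, 13), (17, 9)])

Answer: NONE
2
NONE
66
NONE
17
NONE
69
2
17
66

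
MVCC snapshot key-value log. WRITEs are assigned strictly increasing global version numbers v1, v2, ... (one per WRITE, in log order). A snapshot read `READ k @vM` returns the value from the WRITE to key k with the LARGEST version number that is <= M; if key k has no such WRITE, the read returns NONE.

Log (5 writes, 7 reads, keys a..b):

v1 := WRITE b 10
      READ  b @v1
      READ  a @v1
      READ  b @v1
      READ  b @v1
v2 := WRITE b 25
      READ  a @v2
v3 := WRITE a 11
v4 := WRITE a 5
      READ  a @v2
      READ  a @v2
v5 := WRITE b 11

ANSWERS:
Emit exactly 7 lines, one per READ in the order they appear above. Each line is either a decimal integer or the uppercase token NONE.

v1: WRITE b=10  (b history now [(1, 10)])
READ b @v1: history=[(1, 10)] -> pick v1 -> 10
READ a @v1: history=[] -> no version <= 1 -> NONE
READ b @v1: history=[(1, 10)] -> pick v1 -> 10
READ b @v1: history=[(1, 10)] -> pick v1 -> 10
v2: WRITE b=25  (b history now [(1, 10), (2, 25)])
READ a @v2: history=[] -> no version <= 2 -> NONE
v3: WRITE a=11  (a history now [(3, 11)])
v4: WRITE a=5  (a history now [(3, 11), (4, 5)])
READ a @v2: history=[(3, 11), (4, 5)] -> no version <= 2 -> NONE
READ a @v2: history=[(3, 11), (4, 5)] -> no version <= 2 -> NONE
v5: WRITE b=11  (b history now [(1, 10), (2, 25), (5, 11)])

Answer: 10
NONE
10
10
NONE
NONE
NONE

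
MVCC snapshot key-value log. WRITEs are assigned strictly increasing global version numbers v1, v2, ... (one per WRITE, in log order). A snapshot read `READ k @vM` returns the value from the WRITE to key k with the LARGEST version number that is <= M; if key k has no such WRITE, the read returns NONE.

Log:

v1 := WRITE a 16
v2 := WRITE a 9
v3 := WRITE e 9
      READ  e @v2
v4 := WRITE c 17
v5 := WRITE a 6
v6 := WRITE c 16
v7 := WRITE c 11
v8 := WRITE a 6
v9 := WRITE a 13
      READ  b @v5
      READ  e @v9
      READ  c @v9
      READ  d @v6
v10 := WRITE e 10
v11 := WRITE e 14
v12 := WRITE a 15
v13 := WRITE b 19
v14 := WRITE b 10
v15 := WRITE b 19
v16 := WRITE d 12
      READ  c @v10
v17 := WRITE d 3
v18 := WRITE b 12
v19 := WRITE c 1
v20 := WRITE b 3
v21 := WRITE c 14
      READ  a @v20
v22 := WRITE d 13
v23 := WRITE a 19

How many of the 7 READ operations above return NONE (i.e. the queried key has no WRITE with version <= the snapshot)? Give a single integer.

Answer: 3

Derivation:
v1: WRITE a=16  (a history now [(1, 16)])
v2: WRITE a=9  (a history now [(1, 16), (2, 9)])
v3: WRITE e=9  (e history now [(3, 9)])
READ e @v2: history=[(3, 9)] -> no version <= 2 -> NONE
v4: WRITE c=17  (c history now [(4, 17)])
v5: WRITE a=6  (a history now [(1, 16), (2, 9), (5, 6)])
v6: WRITE c=16  (c history now [(4, 17), (6, 16)])
v7: WRITE c=11  (c history now [(4, 17), (6, 16), (7, 11)])
v8: WRITE a=6  (a history now [(1, 16), (2, 9), (5, 6), (8, 6)])
v9: WRITE a=13  (a history now [(1, 16), (2, 9), (5, 6), (8, 6), (9, 13)])
READ b @v5: history=[] -> no version <= 5 -> NONE
READ e @v9: history=[(3, 9)] -> pick v3 -> 9
READ c @v9: history=[(4, 17), (6, 16), (7, 11)] -> pick v7 -> 11
READ d @v6: history=[] -> no version <= 6 -> NONE
v10: WRITE e=10  (e history now [(3, 9), (10, 10)])
v11: WRITE e=14  (e history now [(3, 9), (10, 10), (11, 14)])
v12: WRITE a=15  (a history now [(1, 16), (2, 9), (5, 6), (8, 6), (9, 13), (12, 15)])
v13: WRITE b=19  (b history now [(13, 19)])
v14: WRITE b=10  (b history now [(13, 19), (14, 10)])
v15: WRITE b=19  (b history now [(13, 19), (14, 10), (15, 19)])
v16: WRITE d=12  (d history now [(16, 12)])
READ c @v10: history=[(4, 17), (6, 16), (7, 11)] -> pick v7 -> 11
v17: WRITE d=3  (d history now [(16, 12), (17, 3)])
v18: WRITE b=12  (b history now [(13, 19), (14, 10), (15, 19), (18, 12)])
v19: WRITE c=1  (c history now [(4, 17), (6, 16), (7, 11), (19, 1)])
v20: WRITE b=3  (b history now [(13, 19), (14, 10), (15, 19), (18, 12), (20, 3)])
v21: WRITE c=14  (c history now [(4, 17), (6, 16), (7, 11), (19, 1), (21, 14)])
READ a @v20: history=[(1, 16), (2, 9), (5, 6), (8, 6), (9, 13), (12, 15)] -> pick v12 -> 15
v22: WRITE d=13  (d history now [(16, 12), (17, 3), (22, 13)])
v23: WRITE a=19  (a history now [(1, 16), (2, 9), (5, 6), (8, 6), (9, 13), (12, 15), (23, 19)])
Read results in order: ['NONE', 'NONE', '9', '11', 'NONE', '11', '15']
NONE count = 3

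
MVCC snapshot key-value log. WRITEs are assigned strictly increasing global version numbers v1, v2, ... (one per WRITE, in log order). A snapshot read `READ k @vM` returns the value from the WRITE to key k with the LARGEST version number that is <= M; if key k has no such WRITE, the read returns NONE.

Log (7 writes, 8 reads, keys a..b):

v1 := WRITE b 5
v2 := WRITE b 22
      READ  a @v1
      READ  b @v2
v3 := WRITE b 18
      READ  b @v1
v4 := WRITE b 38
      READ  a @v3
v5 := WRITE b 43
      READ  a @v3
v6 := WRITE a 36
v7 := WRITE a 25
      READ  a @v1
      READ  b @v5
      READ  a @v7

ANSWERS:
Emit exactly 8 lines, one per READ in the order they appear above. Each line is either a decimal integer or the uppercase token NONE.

Answer: NONE
22
5
NONE
NONE
NONE
43
25

Derivation:
v1: WRITE b=5  (b history now [(1, 5)])
v2: WRITE b=22  (b history now [(1, 5), (2, 22)])
READ a @v1: history=[] -> no version <= 1 -> NONE
READ b @v2: history=[(1, 5), (2, 22)] -> pick v2 -> 22
v3: WRITE b=18  (b history now [(1, 5), (2, 22), (3, 18)])
READ b @v1: history=[(1, 5), (2, 22), (3, 18)] -> pick v1 -> 5
v4: WRITE b=38  (b history now [(1, 5), (2, 22), (3, 18), (4, 38)])
READ a @v3: history=[] -> no version <= 3 -> NONE
v5: WRITE b=43  (b history now [(1, 5), (2, 22), (3, 18), (4, 38), (5, 43)])
READ a @v3: history=[] -> no version <= 3 -> NONE
v6: WRITE a=36  (a history now [(6, 36)])
v7: WRITE a=25  (a history now [(6, 36), (7, 25)])
READ a @v1: history=[(6, 36), (7, 25)] -> no version <= 1 -> NONE
READ b @v5: history=[(1, 5), (2, 22), (3, 18), (4, 38), (5, 43)] -> pick v5 -> 43
READ a @v7: history=[(6, 36), (7, 25)] -> pick v7 -> 25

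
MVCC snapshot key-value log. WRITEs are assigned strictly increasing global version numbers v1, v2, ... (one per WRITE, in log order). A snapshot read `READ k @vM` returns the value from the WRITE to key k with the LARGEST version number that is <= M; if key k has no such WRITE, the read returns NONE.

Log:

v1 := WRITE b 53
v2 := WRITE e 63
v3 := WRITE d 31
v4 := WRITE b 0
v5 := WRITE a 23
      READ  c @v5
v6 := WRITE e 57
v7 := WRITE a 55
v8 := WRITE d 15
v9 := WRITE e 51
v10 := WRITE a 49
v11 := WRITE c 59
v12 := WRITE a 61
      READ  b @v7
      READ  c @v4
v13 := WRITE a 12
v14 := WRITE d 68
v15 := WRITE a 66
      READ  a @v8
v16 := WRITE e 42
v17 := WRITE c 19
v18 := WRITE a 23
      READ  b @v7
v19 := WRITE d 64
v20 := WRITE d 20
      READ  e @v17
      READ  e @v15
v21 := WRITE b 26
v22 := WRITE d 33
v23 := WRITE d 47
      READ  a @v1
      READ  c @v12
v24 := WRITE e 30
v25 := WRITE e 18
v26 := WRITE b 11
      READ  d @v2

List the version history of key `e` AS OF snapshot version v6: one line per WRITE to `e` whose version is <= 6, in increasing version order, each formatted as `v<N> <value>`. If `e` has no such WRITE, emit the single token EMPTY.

Scan writes for key=e with version <= 6:
  v1 WRITE b 53 -> skip
  v2 WRITE e 63 -> keep
  v3 WRITE d 31 -> skip
  v4 WRITE b 0 -> skip
  v5 WRITE a 23 -> skip
  v6 WRITE e 57 -> keep
  v7 WRITE a 55 -> skip
  v8 WRITE d 15 -> skip
  v9 WRITE e 51 -> drop (> snap)
  v10 WRITE a 49 -> skip
  v11 WRITE c 59 -> skip
  v12 WRITE a 61 -> skip
  v13 WRITE a 12 -> skip
  v14 WRITE d 68 -> skip
  v15 WRITE a 66 -> skip
  v16 WRITE e 42 -> drop (> snap)
  v17 WRITE c 19 -> skip
  v18 WRITE a 23 -> skip
  v19 WRITE d 64 -> skip
  v20 WRITE d 20 -> skip
  v21 WRITE b 26 -> skip
  v22 WRITE d 33 -> skip
  v23 WRITE d 47 -> skip
  v24 WRITE e 30 -> drop (> snap)
  v25 WRITE e 18 -> drop (> snap)
  v26 WRITE b 11 -> skip
Collected: [(2, 63), (6, 57)]

Answer: v2 63
v6 57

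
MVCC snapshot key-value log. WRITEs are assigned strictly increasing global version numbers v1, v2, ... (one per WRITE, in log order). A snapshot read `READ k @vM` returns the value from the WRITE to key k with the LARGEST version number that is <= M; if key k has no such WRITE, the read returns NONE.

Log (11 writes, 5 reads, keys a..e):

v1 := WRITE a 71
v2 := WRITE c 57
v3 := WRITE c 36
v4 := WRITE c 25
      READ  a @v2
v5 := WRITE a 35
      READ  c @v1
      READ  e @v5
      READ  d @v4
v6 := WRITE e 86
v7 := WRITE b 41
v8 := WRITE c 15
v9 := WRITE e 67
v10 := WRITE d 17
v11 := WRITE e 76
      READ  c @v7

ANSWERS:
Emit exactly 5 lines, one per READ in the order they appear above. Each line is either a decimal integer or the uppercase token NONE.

Answer: 71
NONE
NONE
NONE
25

Derivation:
v1: WRITE a=71  (a history now [(1, 71)])
v2: WRITE c=57  (c history now [(2, 57)])
v3: WRITE c=36  (c history now [(2, 57), (3, 36)])
v4: WRITE c=25  (c history now [(2, 57), (3, 36), (4, 25)])
READ a @v2: history=[(1, 71)] -> pick v1 -> 71
v5: WRITE a=35  (a history now [(1, 71), (5, 35)])
READ c @v1: history=[(2, 57), (3, 36), (4, 25)] -> no version <= 1 -> NONE
READ e @v5: history=[] -> no version <= 5 -> NONE
READ d @v4: history=[] -> no version <= 4 -> NONE
v6: WRITE e=86  (e history now [(6, 86)])
v7: WRITE b=41  (b history now [(7, 41)])
v8: WRITE c=15  (c history now [(2, 57), (3, 36), (4, 25), (8, 15)])
v9: WRITE e=67  (e history now [(6, 86), (9, 67)])
v10: WRITE d=17  (d history now [(10, 17)])
v11: WRITE e=76  (e history now [(6, 86), (9, 67), (11, 76)])
READ c @v7: history=[(2, 57), (3, 36), (4, 25), (8, 15)] -> pick v4 -> 25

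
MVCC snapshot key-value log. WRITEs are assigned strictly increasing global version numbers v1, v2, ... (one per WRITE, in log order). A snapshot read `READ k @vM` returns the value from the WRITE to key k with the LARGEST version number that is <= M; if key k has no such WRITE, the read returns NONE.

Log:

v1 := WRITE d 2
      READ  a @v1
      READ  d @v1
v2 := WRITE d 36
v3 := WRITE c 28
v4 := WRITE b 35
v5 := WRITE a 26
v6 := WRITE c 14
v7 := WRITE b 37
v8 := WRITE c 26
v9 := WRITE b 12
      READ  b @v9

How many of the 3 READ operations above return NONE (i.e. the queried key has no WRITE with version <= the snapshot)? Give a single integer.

v1: WRITE d=2  (d history now [(1, 2)])
READ a @v1: history=[] -> no version <= 1 -> NONE
READ d @v1: history=[(1, 2)] -> pick v1 -> 2
v2: WRITE d=36  (d history now [(1, 2), (2, 36)])
v3: WRITE c=28  (c history now [(3, 28)])
v4: WRITE b=35  (b history now [(4, 35)])
v5: WRITE a=26  (a history now [(5, 26)])
v6: WRITE c=14  (c history now [(3, 28), (6, 14)])
v7: WRITE b=37  (b history now [(4, 35), (7, 37)])
v8: WRITE c=26  (c history now [(3, 28), (6, 14), (8, 26)])
v9: WRITE b=12  (b history now [(4, 35), (7, 37), (9, 12)])
READ b @v9: history=[(4, 35), (7, 37), (9, 12)] -> pick v9 -> 12
Read results in order: ['NONE', '2', '12']
NONE count = 1

Answer: 1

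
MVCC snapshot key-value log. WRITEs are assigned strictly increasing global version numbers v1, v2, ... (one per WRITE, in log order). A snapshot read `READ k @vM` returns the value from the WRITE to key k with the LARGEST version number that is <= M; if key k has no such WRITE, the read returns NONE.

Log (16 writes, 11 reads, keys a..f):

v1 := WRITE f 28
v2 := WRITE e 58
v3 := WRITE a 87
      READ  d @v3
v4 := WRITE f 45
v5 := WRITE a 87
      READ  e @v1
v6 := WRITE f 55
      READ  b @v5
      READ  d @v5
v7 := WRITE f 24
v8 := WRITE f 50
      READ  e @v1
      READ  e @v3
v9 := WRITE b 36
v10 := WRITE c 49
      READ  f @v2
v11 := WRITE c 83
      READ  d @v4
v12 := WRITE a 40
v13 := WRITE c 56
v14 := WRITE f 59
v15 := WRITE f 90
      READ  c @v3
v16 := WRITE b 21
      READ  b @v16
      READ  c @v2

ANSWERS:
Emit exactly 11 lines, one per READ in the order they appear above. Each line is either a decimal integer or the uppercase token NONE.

Answer: NONE
NONE
NONE
NONE
NONE
58
28
NONE
NONE
21
NONE

Derivation:
v1: WRITE f=28  (f history now [(1, 28)])
v2: WRITE e=58  (e history now [(2, 58)])
v3: WRITE a=87  (a history now [(3, 87)])
READ d @v3: history=[] -> no version <= 3 -> NONE
v4: WRITE f=45  (f history now [(1, 28), (4, 45)])
v5: WRITE a=87  (a history now [(3, 87), (5, 87)])
READ e @v1: history=[(2, 58)] -> no version <= 1 -> NONE
v6: WRITE f=55  (f history now [(1, 28), (4, 45), (6, 55)])
READ b @v5: history=[] -> no version <= 5 -> NONE
READ d @v5: history=[] -> no version <= 5 -> NONE
v7: WRITE f=24  (f history now [(1, 28), (4, 45), (6, 55), (7, 24)])
v8: WRITE f=50  (f history now [(1, 28), (4, 45), (6, 55), (7, 24), (8, 50)])
READ e @v1: history=[(2, 58)] -> no version <= 1 -> NONE
READ e @v3: history=[(2, 58)] -> pick v2 -> 58
v9: WRITE b=36  (b history now [(9, 36)])
v10: WRITE c=49  (c history now [(10, 49)])
READ f @v2: history=[(1, 28), (4, 45), (6, 55), (7, 24), (8, 50)] -> pick v1 -> 28
v11: WRITE c=83  (c history now [(10, 49), (11, 83)])
READ d @v4: history=[] -> no version <= 4 -> NONE
v12: WRITE a=40  (a history now [(3, 87), (5, 87), (12, 40)])
v13: WRITE c=56  (c history now [(10, 49), (11, 83), (13, 56)])
v14: WRITE f=59  (f history now [(1, 28), (4, 45), (6, 55), (7, 24), (8, 50), (14, 59)])
v15: WRITE f=90  (f history now [(1, 28), (4, 45), (6, 55), (7, 24), (8, 50), (14, 59), (15, 90)])
READ c @v3: history=[(10, 49), (11, 83), (13, 56)] -> no version <= 3 -> NONE
v16: WRITE b=21  (b history now [(9, 36), (16, 21)])
READ b @v16: history=[(9, 36), (16, 21)] -> pick v16 -> 21
READ c @v2: history=[(10, 49), (11, 83), (13, 56)] -> no version <= 2 -> NONE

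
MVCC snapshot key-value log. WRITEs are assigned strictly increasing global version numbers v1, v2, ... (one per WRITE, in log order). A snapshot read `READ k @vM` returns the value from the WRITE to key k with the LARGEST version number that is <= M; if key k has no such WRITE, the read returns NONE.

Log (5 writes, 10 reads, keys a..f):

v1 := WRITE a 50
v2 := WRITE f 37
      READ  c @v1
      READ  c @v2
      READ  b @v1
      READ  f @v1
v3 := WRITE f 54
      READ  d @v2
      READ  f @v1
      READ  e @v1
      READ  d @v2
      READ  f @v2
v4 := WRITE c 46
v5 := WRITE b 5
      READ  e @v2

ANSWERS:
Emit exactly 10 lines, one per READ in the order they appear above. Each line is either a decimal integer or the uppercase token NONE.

Answer: NONE
NONE
NONE
NONE
NONE
NONE
NONE
NONE
37
NONE

Derivation:
v1: WRITE a=50  (a history now [(1, 50)])
v2: WRITE f=37  (f history now [(2, 37)])
READ c @v1: history=[] -> no version <= 1 -> NONE
READ c @v2: history=[] -> no version <= 2 -> NONE
READ b @v1: history=[] -> no version <= 1 -> NONE
READ f @v1: history=[(2, 37)] -> no version <= 1 -> NONE
v3: WRITE f=54  (f history now [(2, 37), (3, 54)])
READ d @v2: history=[] -> no version <= 2 -> NONE
READ f @v1: history=[(2, 37), (3, 54)] -> no version <= 1 -> NONE
READ e @v1: history=[] -> no version <= 1 -> NONE
READ d @v2: history=[] -> no version <= 2 -> NONE
READ f @v2: history=[(2, 37), (3, 54)] -> pick v2 -> 37
v4: WRITE c=46  (c history now [(4, 46)])
v5: WRITE b=5  (b history now [(5, 5)])
READ e @v2: history=[] -> no version <= 2 -> NONE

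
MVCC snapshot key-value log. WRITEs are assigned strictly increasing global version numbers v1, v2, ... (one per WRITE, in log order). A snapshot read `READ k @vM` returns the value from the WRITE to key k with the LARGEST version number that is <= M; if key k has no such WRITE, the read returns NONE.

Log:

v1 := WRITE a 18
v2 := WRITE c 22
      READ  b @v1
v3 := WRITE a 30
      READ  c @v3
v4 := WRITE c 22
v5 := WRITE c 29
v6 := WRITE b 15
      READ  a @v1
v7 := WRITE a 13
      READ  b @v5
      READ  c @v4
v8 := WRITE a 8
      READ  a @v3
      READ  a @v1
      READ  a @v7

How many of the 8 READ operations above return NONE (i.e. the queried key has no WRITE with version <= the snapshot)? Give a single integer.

v1: WRITE a=18  (a history now [(1, 18)])
v2: WRITE c=22  (c history now [(2, 22)])
READ b @v1: history=[] -> no version <= 1 -> NONE
v3: WRITE a=30  (a history now [(1, 18), (3, 30)])
READ c @v3: history=[(2, 22)] -> pick v2 -> 22
v4: WRITE c=22  (c history now [(2, 22), (4, 22)])
v5: WRITE c=29  (c history now [(2, 22), (4, 22), (5, 29)])
v6: WRITE b=15  (b history now [(6, 15)])
READ a @v1: history=[(1, 18), (3, 30)] -> pick v1 -> 18
v7: WRITE a=13  (a history now [(1, 18), (3, 30), (7, 13)])
READ b @v5: history=[(6, 15)] -> no version <= 5 -> NONE
READ c @v4: history=[(2, 22), (4, 22), (5, 29)] -> pick v4 -> 22
v8: WRITE a=8  (a history now [(1, 18), (3, 30), (7, 13), (8, 8)])
READ a @v3: history=[(1, 18), (3, 30), (7, 13), (8, 8)] -> pick v3 -> 30
READ a @v1: history=[(1, 18), (3, 30), (7, 13), (8, 8)] -> pick v1 -> 18
READ a @v7: history=[(1, 18), (3, 30), (7, 13), (8, 8)] -> pick v7 -> 13
Read results in order: ['NONE', '22', '18', 'NONE', '22', '30', '18', '13']
NONE count = 2

Answer: 2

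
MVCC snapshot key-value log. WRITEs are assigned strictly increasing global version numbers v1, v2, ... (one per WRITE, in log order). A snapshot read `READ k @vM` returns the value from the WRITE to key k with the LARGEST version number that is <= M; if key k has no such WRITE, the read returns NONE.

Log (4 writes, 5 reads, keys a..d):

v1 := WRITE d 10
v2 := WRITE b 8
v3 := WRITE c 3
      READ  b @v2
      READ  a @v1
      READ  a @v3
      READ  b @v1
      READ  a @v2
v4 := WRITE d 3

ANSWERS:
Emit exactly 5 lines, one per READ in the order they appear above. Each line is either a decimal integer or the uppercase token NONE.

Answer: 8
NONE
NONE
NONE
NONE

Derivation:
v1: WRITE d=10  (d history now [(1, 10)])
v2: WRITE b=8  (b history now [(2, 8)])
v3: WRITE c=3  (c history now [(3, 3)])
READ b @v2: history=[(2, 8)] -> pick v2 -> 8
READ a @v1: history=[] -> no version <= 1 -> NONE
READ a @v3: history=[] -> no version <= 3 -> NONE
READ b @v1: history=[(2, 8)] -> no version <= 1 -> NONE
READ a @v2: history=[] -> no version <= 2 -> NONE
v4: WRITE d=3  (d history now [(1, 10), (4, 3)])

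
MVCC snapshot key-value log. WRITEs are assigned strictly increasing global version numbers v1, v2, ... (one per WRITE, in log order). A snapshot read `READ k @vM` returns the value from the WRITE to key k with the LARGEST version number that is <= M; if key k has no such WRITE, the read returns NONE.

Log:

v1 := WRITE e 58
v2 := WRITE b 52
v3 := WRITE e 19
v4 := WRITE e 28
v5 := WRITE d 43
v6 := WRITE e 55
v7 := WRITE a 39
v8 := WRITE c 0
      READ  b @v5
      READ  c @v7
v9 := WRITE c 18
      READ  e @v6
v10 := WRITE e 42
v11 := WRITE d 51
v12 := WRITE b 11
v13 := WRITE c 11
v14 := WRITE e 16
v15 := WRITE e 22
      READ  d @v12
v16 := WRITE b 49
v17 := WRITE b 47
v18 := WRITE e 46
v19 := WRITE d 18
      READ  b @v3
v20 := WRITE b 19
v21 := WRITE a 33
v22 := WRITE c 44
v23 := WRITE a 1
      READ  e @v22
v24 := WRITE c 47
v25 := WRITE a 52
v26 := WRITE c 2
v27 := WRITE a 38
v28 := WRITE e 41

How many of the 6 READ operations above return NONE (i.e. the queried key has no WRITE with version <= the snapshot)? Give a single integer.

v1: WRITE e=58  (e history now [(1, 58)])
v2: WRITE b=52  (b history now [(2, 52)])
v3: WRITE e=19  (e history now [(1, 58), (3, 19)])
v4: WRITE e=28  (e history now [(1, 58), (3, 19), (4, 28)])
v5: WRITE d=43  (d history now [(5, 43)])
v6: WRITE e=55  (e history now [(1, 58), (3, 19), (4, 28), (6, 55)])
v7: WRITE a=39  (a history now [(7, 39)])
v8: WRITE c=0  (c history now [(8, 0)])
READ b @v5: history=[(2, 52)] -> pick v2 -> 52
READ c @v7: history=[(8, 0)] -> no version <= 7 -> NONE
v9: WRITE c=18  (c history now [(8, 0), (9, 18)])
READ e @v6: history=[(1, 58), (3, 19), (4, 28), (6, 55)] -> pick v6 -> 55
v10: WRITE e=42  (e history now [(1, 58), (3, 19), (4, 28), (6, 55), (10, 42)])
v11: WRITE d=51  (d history now [(5, 43), (11, 51)])
v12: WRITE b=11  (b history now [(2, 52), (12, 11)])
v13: WRITE c=11  (c history now [(8, 0), (9, 18), (13, 11)])
v14: WRITE e=16  (e history now [(1, 58), (3, 19), (4, 28), (6, 55), (10, 42), (14, 16)])
v15: WRITE e=22  (e history now [(1, 58), (3, 19), (4, 28), (6, 55), (10, 42), (14, 16), (15, 22)])
READ d @v12: history=[(5, 43), (11, 51)] -> pick v11 -> 51
v16: WRITE b=49  (b history now [(2, 52), (12, 11), (16, 49)])
v17: WRITE b=47  (b history now [(2, 52), (12, 11), (16, 49), (17, 47)])
v18: WRITE e=46  (e history now [(1, 58), (3, 19), (4, 28), (6, 55), (10, 42), (14, 16), (15, 22), (18, 46)])
v19: WRITE d=18  (d history now [(5, 43), (11, 51), (19, 18)])
READ b @v3: history=[(2, 52), (12, 11), (16, 49), (17, 47)] -> pick v2 -> 52
v20: WRITE b=19  (b history now [(2, 52), (12, 11), (16, 49), (17, 47), (20, 19)])
v21: WRITE a=33  (a history now [(7, 39), (21, 33)])
v22: WRITE c=44  (c history now [(8, 0), (9, 18), (13, 11), (22, 44)])
v23: WRITE a=1  (a history now [(7, 39), (21, 33), (23, 1)])
READ e @v22: history=[(1, 58), (3, 19), (4, 28), (6, 55), (10, 42), (14, 16), (15, 22), (18, 46)] -> pick v18 -> 46
v24: WRITE c=47  (c history now [(8, 0), (9, 18), (13, 11), (22, 44), (24, 47)])
v25: WRITE a=52  (a history now [(7, 39), (21, 33), (23, 1), (25, 52)])
v26: WRITE c=2  (c history now [(8, 0), (9, 18), (13, 11), (22, 44), (24, 47), (26, 2)])
v27: WRITE a=38  (a history now [(7, 39), (21, 33), (23, 1), (25, 52), (27, 38)])
v28: WRITE e=41  (e history now [(1, 58), (3, 19), (4, 28), (6, 55), (10, 42), (14, 16), (15, 22), (18, 46), (28, 41)])
Read results in order: ['52', 'NONE', '55', '51', '52', '46']
NONE count = 1

Answer: 1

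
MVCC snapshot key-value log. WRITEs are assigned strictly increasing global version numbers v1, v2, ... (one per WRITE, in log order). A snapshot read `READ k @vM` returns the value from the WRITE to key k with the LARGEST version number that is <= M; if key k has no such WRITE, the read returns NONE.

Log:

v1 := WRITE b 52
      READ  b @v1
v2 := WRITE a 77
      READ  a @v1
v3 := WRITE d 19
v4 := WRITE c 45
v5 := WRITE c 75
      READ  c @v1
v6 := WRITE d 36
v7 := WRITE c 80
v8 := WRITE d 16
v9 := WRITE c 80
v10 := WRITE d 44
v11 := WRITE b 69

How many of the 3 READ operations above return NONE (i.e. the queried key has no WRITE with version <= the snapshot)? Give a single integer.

Answer: 2

Derivation:
v1: WRITE b=52  (b history now [(1, 52)])
READ b @v1: history=[(1, 52)] -> pick v1 -> 52
v2: WRITE a=77  (a history now [(2, 77)])
READ a @v1: history=[(2, 77)] -> no version <= 1 -> NONE
v3: WRITE d=19  (d history now [(3, 19)])
v4: WRITE c=45  (c history now [(4, 45)])
v5: WRITE c=75  (c history now [(4, 45), (5, 75)])
READ c @v1: history=[(4, 45), (5, 75)] -> no version <= 1 -> NONE
v6: WRITE d=36  (d history now [(3, 19), (6, 36)])
v7: WRITE c=80  (c history now [(4, 45), (5, 75), (7, 80)])
v8: WRITE d=16  (d history now [(3, 19), (6, 36), (8, 16)])
v9: WRITE c=80  (c history now [(4, 45), (5, 75), (7, 80), (9, 80)])
v10: WRITE d=44  (d history now [(3, 19), (6, 36), (8, 16), (10, 44)])
v11: WRITE b=69  (b history now [(1, 52), (11, 69)])
Read results in order: ['52', 'NONE', 'NONE']
NONE count = 2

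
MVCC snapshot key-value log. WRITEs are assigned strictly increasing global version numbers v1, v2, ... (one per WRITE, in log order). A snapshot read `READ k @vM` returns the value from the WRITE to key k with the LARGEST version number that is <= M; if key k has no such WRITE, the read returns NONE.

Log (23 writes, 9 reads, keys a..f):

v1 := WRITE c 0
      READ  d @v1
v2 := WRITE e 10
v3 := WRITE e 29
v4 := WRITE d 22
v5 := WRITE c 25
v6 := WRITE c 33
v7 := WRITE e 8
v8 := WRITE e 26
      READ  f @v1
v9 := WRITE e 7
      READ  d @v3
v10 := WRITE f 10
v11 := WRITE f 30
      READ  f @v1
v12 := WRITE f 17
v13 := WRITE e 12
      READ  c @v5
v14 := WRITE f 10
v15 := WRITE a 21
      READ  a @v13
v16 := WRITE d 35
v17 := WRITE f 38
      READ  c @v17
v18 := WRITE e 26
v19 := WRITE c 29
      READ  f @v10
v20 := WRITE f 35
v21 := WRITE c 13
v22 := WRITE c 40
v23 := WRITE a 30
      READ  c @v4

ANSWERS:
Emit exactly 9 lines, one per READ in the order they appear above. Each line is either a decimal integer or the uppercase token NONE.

v1: WRITE c=0  (c history now [(1, 0)])
READ d @v1: history=[] -> no version <= 1 -> NONE
v2: WRITE e=10  (e history now [(2, 10)])
v3: WRITE e=29  (e history now [(2, 10), (3, 29)])
v4: WRITE d=22  (d history now [(4, 22)])
v5: WRITE c=25  (c history now [(1, 0), (5, 25)])
v6: WRITE c=33  (c history now [(1, 0), (5, 25), (6, 33)])
v7: WRITE e=8  (e history now [(2, 10), (3, 29), (7, 8)])
v8: WRITE e=26  (e history now [(2, 10), (3, 29), (7, 8), (8, 26)])
READ f @v1: history=[] -> no version <= 1 -> NONE
v9: WRITE e=7  (e history now [(2, 10), (3, 29), (7, 8), (8, 26), (9, 7)])
READ d @v3: history=[(4, 22)] -> no version <= 3 -> NONE
v10: WRITE f=10  (f history now [(10, 10)])
v11: WRITE f=30  (f history now [(10, 10), (11, 30)])
READ f @v1: history=[(10, 10), (11, 30)] -> no version <= 1 -> NONE
v12: WRITE f=17  (f history now [(10, 10), (11, 30), (12, 17)])
v13: WRITE e=12  (e history now [(2, 10), (3, 29), (7, 8), (8, 26), (9, 7), (13, 12)])
READ c @v5: history=[(1, 0), (5, 25), (6, 33)] -> pick v5 -> 25
v14: WRITE f=10  (f history now [(10, 10), (11, 30), (12, 17), (14, 10)])
v15: WRITE a=21  (a history now [(15, 21)])
READ a @v13: history=[(15, 21)] -> no version <= 13 -> NONE
v16: WRITE d=35  (d history now [(4, 22), (16, 35)])
v17: WRITE f=38  (f history now [(10, 10), (11, 30), (12, 17), (14, 10), (17, 38)])
READ c @v17: history=[(1, 0), (5, 25), (6, 33)] -> pick v6 -> 33
v18: WRITE e=26  (e history now [(2, 10), (3, 29), (7, 8), (8, 26), (9, 7), (13, 12), (18, 26)])
v19: WRITE c=29  (c history now [(1, 0), (5, 25), (6, 33), (19, 29)])
READ f @v10: history=[(10, 10), (11, 30), (12, 17), (14, 10), (17, 38)] -> pick v10 -> 10
v20: WRITE f=35  (f history now [(10, 10), (11, 30), (12, 17), (14, 10), (17, 38), (20, 35)])
v21: WRITE c=13  (c history now [(1, 0), (5, 25), (6, 33), (19, 29), (21, 13)])
v22: WRITE c=40  (c history now [(1, 0), (5, 25), (6, 33), (19, 29), (21, 13), (22, 40)])
v23: WRITE a=30  (a history now [(15, 21), (23, 30)])
READ c @v4: history=[(1, 0), (5, 25), (6, 33), (19, 29), (21, 13), (22, 40)] -> pick v1 -> 0

Answer: NONE
NONE
NONE
NONE
25
NONE
33
10
0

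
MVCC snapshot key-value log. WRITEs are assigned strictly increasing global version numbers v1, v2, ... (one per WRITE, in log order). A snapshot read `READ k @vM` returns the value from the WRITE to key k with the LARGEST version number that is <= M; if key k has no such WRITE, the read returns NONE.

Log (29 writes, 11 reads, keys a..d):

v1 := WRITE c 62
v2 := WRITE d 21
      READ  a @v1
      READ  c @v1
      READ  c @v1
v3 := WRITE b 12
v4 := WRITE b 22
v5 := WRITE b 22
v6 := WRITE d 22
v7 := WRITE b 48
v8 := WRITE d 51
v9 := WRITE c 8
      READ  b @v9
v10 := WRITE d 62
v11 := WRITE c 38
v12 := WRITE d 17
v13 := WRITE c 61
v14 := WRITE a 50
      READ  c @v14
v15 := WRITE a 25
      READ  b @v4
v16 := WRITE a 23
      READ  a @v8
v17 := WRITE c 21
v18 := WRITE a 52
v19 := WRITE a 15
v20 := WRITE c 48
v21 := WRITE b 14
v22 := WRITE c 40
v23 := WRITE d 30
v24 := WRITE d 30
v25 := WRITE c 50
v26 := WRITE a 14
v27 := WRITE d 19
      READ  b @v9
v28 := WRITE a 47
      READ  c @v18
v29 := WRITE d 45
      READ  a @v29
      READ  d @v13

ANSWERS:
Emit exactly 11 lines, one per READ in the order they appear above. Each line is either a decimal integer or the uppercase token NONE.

v1: WRITE c=62  (c history now [(1, 62)])
v2: WRITE d=21  (d history now [(2, 21)])
READ a @v1: history=[] -> no version <= 1 -> NONE
READ c @v1: history=[(1, 62)] -> pick v1 -> 62
READ c @v1: history=[(1, 62)] -> pick v1 -> 62
v3: WRITE b=12  (b history now [(3, 12)])
v4: WRITE b=22  (b history now [(3, 12), (4, 22)])
v5: WRITE b=22  (b history now [(3, 12), (4, 22), (5, 22)])
v6: WRITE d=22  (d history now [(2, 21), (6, 22)])
v7: WRITE b=48  (b history now [(3, 12), (4, 22), (5, 22), (7, 48)])
v8: WRITE d=51  (d history now [(2, 21), (6, 22), (8, 51)])
v9: WRITE c=8  (c history now [(1, 62), (9, 8)])
READ b @v9: history=[(3, 12), (4, 22), (5, 22), (7, 48)] -> pick v7 -> 48
v10: WRITE d=62  (d history now [(2, 21), (6, 22), (8, 51), (10, 62)])
v11: WRITE c=38  (c history now [(1, 62), (9, 8), (11, 38)])
v12: WRITE d=17  (d history now [(2, 21), (6, 22), (8, 51), (10, 62), (12, 17)])
v13: WRITE c=61  (c history now [(1, 62), (9, 8), (11, 38), (13, 61)])
v14: WRITE a=50  (a history now [(14, 50)])
READ c @v14: history=[(1, 62), (9, 8), (11, 38), (13, 61)] -> pick v13 -> 61
v15: WRITE a=25  (a history now [(14, 50), (15, 25)])
READ b @v4: history=[(3, 12), (4, 22), (5, 22), (7, 48)] -> pick v4 -> 22
v16: WRITE a=23  (a history now [(14, 50), (15, 25), (16, 23)])
READ a @v8: history=[(14, 50), (15, 25), (16, 23)] -> no version <= 8 -> NONE
v17: WRITE c=21  (c history now [(1, 62), (9, 8), (11, 38), (13, 61), (17, 21)])
v18: WRITE a=52  (a history now [(14, 50), (15, 25), (16, 23), (18, 52)])
v19: WRITE a=15  (a history now [(14, 50), (15, 25), (16, 23), (18, 52), (19, 15)])
v20: WRITE c=48  (c history now [(1, 62), (9, 8), (11, 38), (13, 61), (17, 21), (20, 48)])
v21: WRITE b=14  (b history now [(3, 12), (4, 22), (5, 22), (7, 48), (21, 14)])
v22: WRITE c=40  (c history now [(1, 62), (9, 8), (11, 38), (13, 61), (17, 21), (20, 48), (22, 40)])
v23: WRITE d=30  (d history now [(2, 21), (6, 22), (8, 51), (10, 62), (12, 17), (23, 30)])
v24: WRITE d=30  (d history now [(2, 21), (6, 22), (8, 51), (10, 62), (12, 17), (23, 30), (24, 30)])
v25: WRITE c=50  (c history now [(1, 62), (9, 8), (11, 38), (13, 61), (17, 21), (20, 48), (22, 40), (25, 50)])
v26: WRITE a=14  (a history now [(14, 50), (15, 25), (16, 23), (18, 52), (19, 15), (26, 14)])
v27: WRITE d=19  (d history now [(2, 21), (6, 22), (8, 51), (10, 62), (12, 17), (23, 30), (24, 30), (27, 19)])
READ b @v9: history=[(3, 12), (4, 22), (5, 22), (7, 48), (21, 14)] -> pick v7 -> 48
v28: WRITE a=47  (a history now [(14, 50), (15, 25), (16, 23), (18, 52), (19, 15), (26, 14), (28, 47)])
READ c @v18: history=[(1, 62), (9, 8), (11, 38), (13, 61), (17, 21), (20, 48), (22, 40), (25, 50)] -> pick v17 -> 21
v29: WRITE d=45  (d history now [(2, 21), (6, 22), (8, 51), (10, 62), (12, 17), (23, 30), (24, 30), (27, 19), (29, 45)])
READ a @v29: history=[(14, 50), (15, 25), (16, 23), (18, 52), (19, 15), (26, 14), (28, 47)] -> pick v28 -> 47
READ d @v13: history=[(2, 21), (6, 22), (8, 51), (10, 62), (12, 17), (23, 30), (24, 30), (27, 19), (29, 45)] -> pick v12 -> 17

Answer: NONE
62
62
48
61
22
NONE
48
21
47
17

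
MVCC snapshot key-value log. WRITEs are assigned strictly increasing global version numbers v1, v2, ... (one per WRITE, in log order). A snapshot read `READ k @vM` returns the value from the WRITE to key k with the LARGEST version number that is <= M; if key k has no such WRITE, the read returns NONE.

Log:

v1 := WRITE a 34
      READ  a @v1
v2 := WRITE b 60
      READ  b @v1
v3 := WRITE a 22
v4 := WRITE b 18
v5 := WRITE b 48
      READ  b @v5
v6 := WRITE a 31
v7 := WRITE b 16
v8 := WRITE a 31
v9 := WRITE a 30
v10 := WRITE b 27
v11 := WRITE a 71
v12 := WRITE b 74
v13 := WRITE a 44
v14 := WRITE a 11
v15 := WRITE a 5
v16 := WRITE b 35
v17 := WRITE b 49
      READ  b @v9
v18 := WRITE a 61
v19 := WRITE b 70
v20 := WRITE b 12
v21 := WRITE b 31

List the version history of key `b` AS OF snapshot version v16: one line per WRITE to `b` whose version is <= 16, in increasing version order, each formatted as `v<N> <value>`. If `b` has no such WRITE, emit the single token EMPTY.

Scan writes for key=b with version <= 16:
  v1 WRITE a 34 -> skip
  v2 WRITE b 60 -> keep
  v3 WRITE a 22 -> skip
  v4 WRITE b 18 -> keep
  v5 WRITE b 48 -> keep
  v6 WRITE a 31 -> skip
  v7 WRITE b 16 -> keep
  v8 WRITE a 31 -> skip
  v9 WRITE a 30 -> skip
  v10 WRITE b 27 -> keep
  v11 WRITE a 71 -> skip
  v12 WRITE b 74 -> keep
  v13 WRITE a 44 -> skip
  v14 WRITE a 11 -> skip
  v15 WRITE a 5 -> skip
  v16 WRITE b 35 -> keep
  v17 WRITE b 49 -> drop (> snap)
  v18 WRITE a 61 -> skip
  v19 WRITE b 70 -> drop (> snap)
  v20 WRITE b 12 -> drop (> snap)
  v21 WRITE b 31 -> drop (> snap)
Collected: [(2, 60), (4, 18), (5, 48), (7, 16), (10, 27), (12, 74), (16, 35)]

Answer: v2 60
v4 18
v5 48
v7 16
v10 27
v12 74
v16 35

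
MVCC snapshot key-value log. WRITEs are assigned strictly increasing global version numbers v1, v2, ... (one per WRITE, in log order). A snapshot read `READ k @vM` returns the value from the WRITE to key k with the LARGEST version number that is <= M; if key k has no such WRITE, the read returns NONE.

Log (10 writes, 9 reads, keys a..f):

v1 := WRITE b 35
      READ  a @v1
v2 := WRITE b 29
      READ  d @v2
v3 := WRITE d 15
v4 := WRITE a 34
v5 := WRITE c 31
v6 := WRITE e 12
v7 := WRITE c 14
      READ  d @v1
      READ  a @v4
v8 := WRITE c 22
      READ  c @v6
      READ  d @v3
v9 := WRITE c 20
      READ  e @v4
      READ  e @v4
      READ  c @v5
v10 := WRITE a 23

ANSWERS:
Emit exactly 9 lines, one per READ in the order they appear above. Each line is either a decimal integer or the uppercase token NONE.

Answer: NONE
NONE
NONE
34
31
15
NONE
NONE
31

Derivation:
v1: WRITE b=35  (b history now [(1, 35)])
READ a @v1: history=[] -> no version <= 1 -> NONE
v2: WRITE b=29  (b history now [(1, 35), (2, 29)])
READ d @v2: history=[] -> no version <= 2 -> NONE
v3: WRITE d=15  (d history now [(3, 15)])
v4: WRITE a=34  (a history now [(4, 34)])
v5: WRITE c=31  (c history now [(5, 31)])
v6: WRITE e=12  (e history now [(6, 12)])
v7: WRITE c=14  (c history now [(5, 31), (7, 14)])
READ d @v1: history=[(3, 15)] -> no version <= 1 -> NONE
READ a @v4: history=[(4, 34)] -> pick v4 -> 34
v8: WRITE c=22  (c history now [(5, 31), (7, 14), (8, 22)])
READ c @v6: history=[(5, 31), (7, 14), (8, 22)] -> pick v5 -> 31
READ d @v3: history=[(3, 15)] -> pick v3 -> 15
v9: WRITE c=20  (c history now [(5, 31), (7, 14), (8, 22), (9, 20)])
READ e @v4: history=[(6, 12)] -> no version <= 4 -> NONE
READ e @v4: history=[(6, 12)] -> no version <= 4 -> NONE
READ c @v5: history=[(5, 31), (7, 14), (8, 22), (9, 20)] -> pick v5 -> 31
v10: WRITE a=23  (a history now [(4, 34), (10, 23)])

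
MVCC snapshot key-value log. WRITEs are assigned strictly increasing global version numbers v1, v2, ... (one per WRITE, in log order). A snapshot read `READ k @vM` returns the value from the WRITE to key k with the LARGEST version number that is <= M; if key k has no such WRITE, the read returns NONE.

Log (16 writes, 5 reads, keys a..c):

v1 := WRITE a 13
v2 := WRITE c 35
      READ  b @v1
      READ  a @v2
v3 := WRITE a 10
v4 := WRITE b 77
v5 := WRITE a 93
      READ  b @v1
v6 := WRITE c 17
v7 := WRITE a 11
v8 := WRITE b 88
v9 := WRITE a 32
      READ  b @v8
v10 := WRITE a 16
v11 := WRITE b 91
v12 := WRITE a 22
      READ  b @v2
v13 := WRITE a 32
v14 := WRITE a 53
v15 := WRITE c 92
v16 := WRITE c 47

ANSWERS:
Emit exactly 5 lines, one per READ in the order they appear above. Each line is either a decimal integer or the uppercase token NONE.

Answer: NONE
13
NONE
88
NONE

Derivation:
v1: WRITE a=13  (a history now [(1, 13)])
v2: WRITE c=35  (c history now [(2, 35)])
READ b @v1: history=[] -> no version <= 1 -> NONE
READ a @v2: history=[(1, 13)] -> pick v1 -> 13
v3: WRITE a=10  (a history now [(1, 13), (3, 10)])
v4: WRITE b=77  (b history now [(4, 77)])
v5: WRITE a=93  (a history now [(1, 13), (3, 10), (5, 93)])
READ b @v1: history=[(4, 77)] -> no version <= 1 -> NONE
v6: WRITE c=17  (c history now [(2, 35), (6, 17)])
v7: WRITE a=11  (a history now [(1, 13), (3, 10), (5, 93), (7, 11)])
v8: WRITE b=88  (b history now [(4, 77), (8, 88)])
v9: WRITE a=32  (a history now [(1, 13), (3, 10), (5, 93), (7, 11), (9, 32)])
READ b @v8: history=[(4, 77), (8, 88)] -> pick v8 -> 88
v10: WRITE a=16  (a history now [(1, 13), (3, 10), (5, 93), (7, 11), (9, 32), (10, 16)])
v11: WRITE b=91  (b history now [(4, 77), (8, 88), (11, 91)])
v12: WRITE a=22  (a history now [(1, 13), (3, 10), (5, 93), (7, 11), (9, 32), (10, 16), (12, 22)])
READ b @v2: history=[(4, 77), (8, 88), (11, 91)] -> no version <= 2 -> NONE
v13: WRITE a=32  (a history now [(1, 13), (3, 10), (5, 93), (7, 11), (9, 32), (10, 16), (12, 22), (13, 32)])
v14: WRITE a=53  (a history now [(1, 13), (3, 10), (5, 93), (7, 11), (9, 32), (10, 16), (12, 22), (13, 32), (14, 53)])
v15: WRITE c=92  (c history now [(2, 35), (6, 17), (15, 92)])
v16: WRITE c=47  (c history now [(2, 35), (6, 17), (15, 92), (16, 47)])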